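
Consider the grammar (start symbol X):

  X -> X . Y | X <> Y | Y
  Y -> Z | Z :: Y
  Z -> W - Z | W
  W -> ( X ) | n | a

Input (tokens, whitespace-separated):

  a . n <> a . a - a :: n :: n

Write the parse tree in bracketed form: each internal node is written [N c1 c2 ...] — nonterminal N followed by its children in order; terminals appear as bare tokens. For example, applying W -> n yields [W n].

[X [X [X [X [Y [Z [W a]]]] . [Y [Z [W n]]]] <> [Y [Z [W a]]]] . [Y [Z [W a] - [Z [W a]]] :: [Y [Z [W n]] :: [Y [Z [W n]]]]]]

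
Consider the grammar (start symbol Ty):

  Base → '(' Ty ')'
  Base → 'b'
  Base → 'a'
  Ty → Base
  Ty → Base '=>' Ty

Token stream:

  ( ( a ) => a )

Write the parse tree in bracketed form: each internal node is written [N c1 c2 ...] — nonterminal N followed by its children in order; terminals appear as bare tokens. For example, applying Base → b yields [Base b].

Ty
Base
( Ty )
( Base => Ty )
( ( Ty ) => Ty )
( ( Base ) => Ty )
( ( a ) => Ty )
( ( a ) => Base )
( ( a ) => a )

[Ty [Base ( [Ty [Base ( [Ty [Base a]] )] => [Ty [Base a]]] )]]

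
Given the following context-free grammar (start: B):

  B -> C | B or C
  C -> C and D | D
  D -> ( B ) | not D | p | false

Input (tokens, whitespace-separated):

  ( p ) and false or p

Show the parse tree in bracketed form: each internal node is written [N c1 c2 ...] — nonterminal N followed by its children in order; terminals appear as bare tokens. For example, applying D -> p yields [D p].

[B [B [C [C [D ( [B [C [D p]]] )]] and [D false]]] or [C [D p]]]

B
B or C
C or C
C and D or C
D and D or C
( B ) and D or C
( C ) and D or C
( D ) and D or C
( p ) and D or C
( p ) and false or C
( p ) and false or D
( p ) and false or p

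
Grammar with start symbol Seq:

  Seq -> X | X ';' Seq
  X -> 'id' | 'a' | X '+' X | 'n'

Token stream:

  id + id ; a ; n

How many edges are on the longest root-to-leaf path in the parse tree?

4

[Seq [X [X id] + [X id]] ; [Seq [X a] ; [Seq [X n]]]]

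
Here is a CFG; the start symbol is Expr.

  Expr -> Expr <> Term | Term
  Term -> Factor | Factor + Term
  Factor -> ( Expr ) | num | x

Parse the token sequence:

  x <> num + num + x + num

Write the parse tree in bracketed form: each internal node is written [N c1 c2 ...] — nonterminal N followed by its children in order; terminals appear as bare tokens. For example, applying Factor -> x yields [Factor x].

[Expr [Expr [Term [Factor x]]] <> [Term [Factor num] + [Term [Factor num] + [Term [Factor x] + [Term [Factor num]]]]]]

Expr
Expr <> Term
Term <> Term
Factor <> Term
x <> Term
x <> Factor + Term
x <> num + Term
x <> num + Factor + Term
x <> num + num + Term
x <> num + num + Factor + Term
x <> num + num + x + Term
x <> num + num + x + Factor
x <> num + num + x + num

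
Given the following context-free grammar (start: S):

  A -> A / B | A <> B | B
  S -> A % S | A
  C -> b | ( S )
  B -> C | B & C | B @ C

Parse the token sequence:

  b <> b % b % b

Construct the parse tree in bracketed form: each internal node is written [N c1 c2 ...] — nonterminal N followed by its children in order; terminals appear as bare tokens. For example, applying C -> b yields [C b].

S
A % S
A <> B % S
B <> B % S
C <> B % S
b <> B % S
b <> C % S
b <> b % S
b <> b % A % S
b <> b % B % S
b <> b % C % S
b <> b % b % S
b <> b % b % A
b <> b % b % B
b <> b % b % C
b <> b % b % b

[S [A [A [B [C b]]] <> [B [C b]]] % [S [A [B [C b]]] % [S [A [B [C b]]]]]]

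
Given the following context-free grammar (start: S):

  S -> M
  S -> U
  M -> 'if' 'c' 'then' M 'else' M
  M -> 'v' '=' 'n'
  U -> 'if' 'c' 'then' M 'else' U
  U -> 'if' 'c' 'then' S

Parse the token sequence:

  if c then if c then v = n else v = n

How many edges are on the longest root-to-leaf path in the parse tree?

5

[S [U if c then [S [M if c then [M v = n] else [M v = n]]]]]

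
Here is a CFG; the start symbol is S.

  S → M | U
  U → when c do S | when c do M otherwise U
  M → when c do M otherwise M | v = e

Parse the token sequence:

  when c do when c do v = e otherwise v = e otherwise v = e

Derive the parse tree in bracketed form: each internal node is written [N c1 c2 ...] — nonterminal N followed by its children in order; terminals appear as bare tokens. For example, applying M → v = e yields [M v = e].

S
M
when c do M otherwise M
when c do when c do M otherwise M otherwise M
when c do when c do v = e otherwise M otherwise M
when c do when c do v = e otherwise v = e otherwise M
when c do when c do v = e otherwise v = e otherwise v = e

[S [M when c do [M when c do [M v = e] otherwise [M v = e]] otherwise [M v = e]]]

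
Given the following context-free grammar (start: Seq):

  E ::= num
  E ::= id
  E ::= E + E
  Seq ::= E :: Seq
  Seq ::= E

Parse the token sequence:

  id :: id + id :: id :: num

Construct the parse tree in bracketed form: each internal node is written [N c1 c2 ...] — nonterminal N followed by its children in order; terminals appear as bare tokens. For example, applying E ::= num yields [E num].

[Seq [E id] :: [Seq [E [E id] + [E id]] :: [Seq [E id] :: [Seq [E num]]]]]

Seq
E :: Seq
id :: Seq
id :: E :: Seq
id :: E + E :: Seq
id :: id + E :: Seq
id :: id + id :: Seq
id :: id + id :: E :: Seq
id :: id + id :: id :: Seq
id :: id + id :: id :: E
id :: id + id :: id :: num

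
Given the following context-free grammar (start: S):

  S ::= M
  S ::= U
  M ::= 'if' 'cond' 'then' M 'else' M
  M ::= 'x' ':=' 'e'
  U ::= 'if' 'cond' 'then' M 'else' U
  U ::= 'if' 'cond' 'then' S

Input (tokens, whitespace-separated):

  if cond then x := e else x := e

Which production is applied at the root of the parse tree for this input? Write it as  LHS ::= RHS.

[S [M if cond then [M x := e] else [M x := e]]]

S ::= M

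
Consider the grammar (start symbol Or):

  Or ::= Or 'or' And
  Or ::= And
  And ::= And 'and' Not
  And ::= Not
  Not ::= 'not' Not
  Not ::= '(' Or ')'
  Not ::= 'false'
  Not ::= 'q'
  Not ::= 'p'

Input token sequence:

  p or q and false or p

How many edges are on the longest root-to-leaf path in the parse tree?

5

[Or [Or [Or [And [Not p]]] or [And [And [Not q]] and [Not false]]] or [And [Not p]]]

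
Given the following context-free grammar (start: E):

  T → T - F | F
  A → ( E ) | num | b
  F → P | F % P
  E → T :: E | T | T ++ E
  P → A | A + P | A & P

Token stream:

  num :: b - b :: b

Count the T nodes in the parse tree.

[E [T [F [P [A num]]]] :: [E [T [T [F [P [A b]]]] - [F [P [A b]]]] :: [E [T [F [P [A b]]]]]]]

4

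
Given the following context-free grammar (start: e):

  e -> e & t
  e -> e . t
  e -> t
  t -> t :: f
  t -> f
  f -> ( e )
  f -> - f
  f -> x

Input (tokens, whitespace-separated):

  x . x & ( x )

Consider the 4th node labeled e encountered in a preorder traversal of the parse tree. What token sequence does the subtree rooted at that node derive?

[e [e [e [t [f x]]] . [t [f x]]] & [t [f ( [e [t [f x]]] )]]]

x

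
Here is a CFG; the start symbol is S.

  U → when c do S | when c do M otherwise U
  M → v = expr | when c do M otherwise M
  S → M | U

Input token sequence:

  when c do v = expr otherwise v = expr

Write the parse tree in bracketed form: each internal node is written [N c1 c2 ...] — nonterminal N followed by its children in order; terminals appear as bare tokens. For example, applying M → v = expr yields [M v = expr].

[S [M when c do [M v = expr] otherwise [M v = expr]]]

S
M
when c do M otherwise M
when c do v = expr otherwise M
when c do v = expr otherwise v = expr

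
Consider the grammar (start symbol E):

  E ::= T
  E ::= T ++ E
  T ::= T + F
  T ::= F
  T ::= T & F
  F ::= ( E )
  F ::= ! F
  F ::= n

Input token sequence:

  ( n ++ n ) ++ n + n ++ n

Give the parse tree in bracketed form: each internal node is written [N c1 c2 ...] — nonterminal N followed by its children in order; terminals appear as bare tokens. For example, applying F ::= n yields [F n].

E
T ++ E
F ++ E
( E ) ++ E
( T ++ E ) ++ E
( F ++ E ) ++ E
( n ++ E ) ++ E
( n ++ T ) ++ E
( n ++ F ) ++ E
( n ++ n ) ++ E
( n ++ n ) ++ T ++ E
( n ++ n ) ++ T + F ++ E
( n ++ n ) ++ F + F ++ E
( n ++ n ) ++ n + F ++ E
( n ++ n ) ++ n + n ++ E
( n ++ n ) ++ n + n ++ T
( n ++ n ) ++ n + n ++ F
( n ++ n ) ++ n + n ++ n

[E [T [F ( [E [T [F n]] ++ [E [T [F n]]]] )]] ++ [E [T [T [F n]] + [F n]] ++ [E [T [F n]]]]]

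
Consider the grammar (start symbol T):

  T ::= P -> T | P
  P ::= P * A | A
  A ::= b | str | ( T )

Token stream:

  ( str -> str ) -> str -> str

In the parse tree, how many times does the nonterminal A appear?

[T [P [A ( [T [P [A str]] -> [T [P [A str]]]] )]] -> [T [P [A str]] -> [T [P [A str]]]]]

5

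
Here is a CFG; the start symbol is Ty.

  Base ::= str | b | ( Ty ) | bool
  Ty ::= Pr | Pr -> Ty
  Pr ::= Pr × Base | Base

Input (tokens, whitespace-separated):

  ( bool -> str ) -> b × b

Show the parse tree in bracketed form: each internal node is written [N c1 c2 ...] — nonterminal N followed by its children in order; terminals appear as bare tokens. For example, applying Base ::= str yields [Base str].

Ty
Pr -> Ty
Base -> Ty
( Ty ) -> Ty
( Pr -> Ty ) -> Ty
( Base -> Ty ) -> Ty
( bool -> Ty ) -> Ty
( bool -> Pr ) -> Ty
( bool -> Base ) -> Ty
( bool -> str ) -> Ty
( bool -> str ) -> Pr
( bool -> str ) -> Pr × Base
( bool -> str ) -> Base × Base
( bool -> str ) -> b × Base
( bool -> str ) -> b × b

[Ty [Pr [Base ( [Ty [Pr [Base bool]] -> [Ty [Pr [Base str]]]] )]] -> [Ty [Pr [Pr [Base b]] × [Base b]]]]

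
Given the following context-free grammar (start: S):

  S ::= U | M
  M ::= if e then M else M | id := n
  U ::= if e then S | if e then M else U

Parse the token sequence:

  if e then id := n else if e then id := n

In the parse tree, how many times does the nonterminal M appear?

[S [U if e then [M id := n] else [U if e then [S [M id := n]]]]]

2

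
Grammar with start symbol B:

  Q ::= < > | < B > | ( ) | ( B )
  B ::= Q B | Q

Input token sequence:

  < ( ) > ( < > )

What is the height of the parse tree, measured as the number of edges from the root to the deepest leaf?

[B [Q < [B [Q ( )]] >] [B [Q ( [B [Q < >]] )]]]

5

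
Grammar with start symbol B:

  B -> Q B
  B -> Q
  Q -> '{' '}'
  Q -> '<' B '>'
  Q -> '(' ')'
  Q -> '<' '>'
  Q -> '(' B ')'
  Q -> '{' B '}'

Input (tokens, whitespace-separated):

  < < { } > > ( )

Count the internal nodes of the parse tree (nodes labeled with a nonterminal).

8

[B [Q < [B [Q < [B [Q { }]] >]] >] [B [Q ( )]]]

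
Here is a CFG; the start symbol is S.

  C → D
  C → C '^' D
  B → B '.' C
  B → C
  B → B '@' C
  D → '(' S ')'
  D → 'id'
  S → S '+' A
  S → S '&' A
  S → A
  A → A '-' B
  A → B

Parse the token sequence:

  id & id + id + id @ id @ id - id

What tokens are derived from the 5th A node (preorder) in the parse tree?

[S [S [S [S [A [B [C [D id]]]]] & [A [B [C [D id]]]]] + [A [B [C [D id]]]]] + [A [A [B [B [B [C [D id]]] @ [C [D id]]] @ [C [D id]]]] - [B [C [D id]]]]]

id @ id @ id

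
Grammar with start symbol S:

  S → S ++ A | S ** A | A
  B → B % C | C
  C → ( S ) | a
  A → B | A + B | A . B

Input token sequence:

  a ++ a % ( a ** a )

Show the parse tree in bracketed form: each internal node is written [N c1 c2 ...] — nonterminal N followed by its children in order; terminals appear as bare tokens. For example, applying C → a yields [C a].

S
S ++ A
A ++ A
B ++ A
C ++ A
a ++ A
a ++ B
a ++ B % C
a ++ C % C
a ++ a % C
a ++ a % ( S )
a ++ a % ( S ** A )
a ++ a % ( A ** A )
a ++ a % ( B ** A )
a ++ a % ( C ** A )
a ++ a % ( a ** A )
a ++ a % ( a ** B )
a ++ a % ( a ** C )
a ++ a % ( a ** a )

[S [S [A [B [C a]]]] ++ [A [B [B [C a]] % [C ( [S [S [A [B [C a]]]] ** [A [B [C a]]]] )]]]]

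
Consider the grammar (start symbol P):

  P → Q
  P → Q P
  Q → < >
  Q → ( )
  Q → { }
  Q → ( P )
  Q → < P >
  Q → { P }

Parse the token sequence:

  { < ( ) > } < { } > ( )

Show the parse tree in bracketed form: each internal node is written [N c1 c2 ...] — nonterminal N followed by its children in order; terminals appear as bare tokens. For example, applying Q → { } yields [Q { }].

[P [Q { [P [Q < [P [Q ( )]] >]] }] [P [Q < [P [Q { }]] >] [P [Q ( )]]]]

P
Q P
{ P } P
{ Q } P
{ < P > } P
{ < Q > } P
{ < ( ) > } P
{ < ( ) > } Q P
{ < ( ) > } < P > P
{ < ( ) > } < Q > P
{ < ( ) > } < { } > P
{ < ( ) > } < { } > Q
{ < ( ) > } < { } > ( )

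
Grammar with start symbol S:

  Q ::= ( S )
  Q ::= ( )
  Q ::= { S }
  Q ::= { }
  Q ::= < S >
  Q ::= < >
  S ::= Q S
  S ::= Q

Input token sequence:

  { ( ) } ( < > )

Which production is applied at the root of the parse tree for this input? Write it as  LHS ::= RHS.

[S [Q { [S [Q ( )]] }] [S [Q ( [S [Q < >]] )]]]

S ::= Q S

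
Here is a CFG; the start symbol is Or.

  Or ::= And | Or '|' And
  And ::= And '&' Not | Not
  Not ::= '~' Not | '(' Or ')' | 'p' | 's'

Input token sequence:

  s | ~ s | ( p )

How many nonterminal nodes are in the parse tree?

13

[Or [Or [Or [And [Not s]]] | [And [Not ~ [Not s]]]] | [And [Not ( [Or [And [Not p]]] )]]]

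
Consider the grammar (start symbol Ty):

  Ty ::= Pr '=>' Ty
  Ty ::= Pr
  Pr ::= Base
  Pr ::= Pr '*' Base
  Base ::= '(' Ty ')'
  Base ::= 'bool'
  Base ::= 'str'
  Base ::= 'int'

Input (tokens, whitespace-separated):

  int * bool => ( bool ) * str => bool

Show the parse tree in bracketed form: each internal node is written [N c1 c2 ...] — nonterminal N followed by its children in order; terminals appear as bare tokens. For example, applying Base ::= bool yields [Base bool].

Ty
Pr => Ty
Pr * Base => Ty
Base * Base => Ty
int * Base => Ty
int * bool => Ty
int * bool => Pr => Ty
int * bool => Pr * Base => Ty
int * bool => Base * Base => Ty
int * bool => ( Ty ) * Base => Ty
int * bool => ( Pr ) * Base => Ty
int * bool => ( Base ) * Base => Ty
int * bool => ( bool ) * Base => Ty
int * bool => ( bool ) * str => Ty
int * bool => ( bool ) * str => Pr
int * bool => ( bool ) * str => Base
int * bool => ( bool ) * str => bool

[Ty [Pr [Pr [Base int]] * [Base bool]] => [Ty [Pr [Pr [Base ( [Ty [Pr [Base bool]]] )]] * [Base str]] => [Ty [Pr [Base bool]]]]]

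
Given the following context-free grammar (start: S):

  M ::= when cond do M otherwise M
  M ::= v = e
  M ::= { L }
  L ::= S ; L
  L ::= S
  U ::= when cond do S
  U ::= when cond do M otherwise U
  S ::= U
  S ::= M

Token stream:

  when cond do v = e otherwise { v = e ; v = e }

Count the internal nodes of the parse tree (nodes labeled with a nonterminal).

[S [M when cond do [M v = e] otherwise [M { [L [S [M v = e]] ; [L [S [M v = e]]]] }]]]

10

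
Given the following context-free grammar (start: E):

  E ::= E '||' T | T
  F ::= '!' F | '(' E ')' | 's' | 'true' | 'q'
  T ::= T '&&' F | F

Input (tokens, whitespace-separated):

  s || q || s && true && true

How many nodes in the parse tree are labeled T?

[E [E [E [T [F s]]] || [T [F q]]] || [T [T [T [F s]] && [F true]] && [F true]]]

5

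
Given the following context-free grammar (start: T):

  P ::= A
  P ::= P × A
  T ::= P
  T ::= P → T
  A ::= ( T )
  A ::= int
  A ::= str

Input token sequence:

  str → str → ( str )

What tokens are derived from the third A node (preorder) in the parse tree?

[T [P [A str]] → [T [P [A str]] → [T [P [A ( [T [P [A str]]] )]]]]]

( str )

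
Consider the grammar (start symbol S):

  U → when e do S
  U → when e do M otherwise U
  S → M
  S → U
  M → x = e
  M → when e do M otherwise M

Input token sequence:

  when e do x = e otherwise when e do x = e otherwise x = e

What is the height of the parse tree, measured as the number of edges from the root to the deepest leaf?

4

[S [M when e do [M x = e] otherwise [M when e do [M x = e] otherwise [M x = e]]]]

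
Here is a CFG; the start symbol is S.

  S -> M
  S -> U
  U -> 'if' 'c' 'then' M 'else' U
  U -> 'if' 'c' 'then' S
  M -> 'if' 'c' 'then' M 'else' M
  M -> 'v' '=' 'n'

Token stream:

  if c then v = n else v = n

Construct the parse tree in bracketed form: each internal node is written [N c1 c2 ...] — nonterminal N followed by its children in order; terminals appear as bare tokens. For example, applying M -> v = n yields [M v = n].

S
M
if c then M else M
if c then v = n else M
if c then v = n else v = n

[S [M if c then [M v = n] else [M v = n]]]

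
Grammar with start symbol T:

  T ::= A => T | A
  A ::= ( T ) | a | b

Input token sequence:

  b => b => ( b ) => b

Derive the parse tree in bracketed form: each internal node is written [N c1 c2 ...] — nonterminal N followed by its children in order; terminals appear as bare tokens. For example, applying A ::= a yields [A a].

T
A => T
b => T
b => A => T
b => b => T
b => b => A => T
b => b => ( T ) => T
b => b => ( A ) => T
b => b => ( b ) => T
b => b => ( b ) => A
b => b => ( b ) => b

[T [A b] => [T [A b] => [T [A ( [T [A b]] )] => [T [A b]]]]]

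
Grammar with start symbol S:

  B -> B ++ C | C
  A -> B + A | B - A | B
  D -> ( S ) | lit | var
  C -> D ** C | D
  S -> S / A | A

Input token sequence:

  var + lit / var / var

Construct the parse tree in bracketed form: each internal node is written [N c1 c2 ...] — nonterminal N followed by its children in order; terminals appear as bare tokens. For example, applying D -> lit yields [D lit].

S
S / A
S / A / A
A / A / A
B + A / A / A
C + A / A / A
D + A / A / A
var + A / A / A
var + B / A / A
var + C / A / A
var + D / A / A
var + lit / A / A
var + lit / B / A
var + lit / C / A
var + lit / D / A
var + lit / var / A
var + lit / var / B
var + lit / var / C
var + lit / var / D
var + lit / var / var

[S [S [S [A [B [C [D var]]] + [A [B [C [D lit]]]]]] / [A [B [C [D var]]]]] / [A [B [C [D var]]]]]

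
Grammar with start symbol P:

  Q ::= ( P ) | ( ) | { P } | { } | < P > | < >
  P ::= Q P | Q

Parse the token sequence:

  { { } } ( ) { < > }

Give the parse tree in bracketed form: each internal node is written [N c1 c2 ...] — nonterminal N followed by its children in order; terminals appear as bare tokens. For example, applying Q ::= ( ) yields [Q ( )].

[P [Q { [P [Q { }]] }] [P [Q ( )] [P [Q { [P [Q < >]] }]]]]

P
Q P
{ P } P
{ Q } P
{ { } } P
{ { } } Q P
{ { } } ( ) P
{ { } } ( ) Q
{ { } } ( ) { P }
{ { } } ( ) { Q }
{ { } } ( ) { < > }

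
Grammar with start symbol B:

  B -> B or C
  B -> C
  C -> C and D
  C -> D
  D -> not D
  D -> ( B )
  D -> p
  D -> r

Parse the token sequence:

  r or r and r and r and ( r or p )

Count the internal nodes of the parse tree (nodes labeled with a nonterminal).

18

[B [B [C [D r]]] or [C [C [C [C [D r]] and [D r]] and [D r]] and [D ( [B [B [C [D r]]] or [C [D p]]] )]]]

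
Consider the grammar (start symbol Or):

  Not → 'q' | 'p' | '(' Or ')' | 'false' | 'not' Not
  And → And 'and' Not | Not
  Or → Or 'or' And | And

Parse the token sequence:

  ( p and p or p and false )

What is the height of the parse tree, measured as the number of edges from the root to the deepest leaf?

8

[Or [And [Not ( [Or [Or [And [And [Not p]] and [Not p]]] or [And [And [Not p]] and [Not false]]] )]]]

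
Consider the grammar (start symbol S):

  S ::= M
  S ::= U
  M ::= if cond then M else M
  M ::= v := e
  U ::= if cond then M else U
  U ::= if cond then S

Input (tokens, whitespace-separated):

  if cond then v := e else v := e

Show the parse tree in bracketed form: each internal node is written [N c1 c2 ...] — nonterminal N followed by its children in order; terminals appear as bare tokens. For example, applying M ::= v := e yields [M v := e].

S
M
if cond then M else M
if cond then v := e else M
if cond then v := e else v := e

[S [M if cond then [M v := e] else [M v := e]]]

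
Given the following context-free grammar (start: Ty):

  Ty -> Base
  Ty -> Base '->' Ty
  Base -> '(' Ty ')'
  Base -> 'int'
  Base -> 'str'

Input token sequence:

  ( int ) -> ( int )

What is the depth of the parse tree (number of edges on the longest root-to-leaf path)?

[Ty [Base ( [Ty [Base int]] )] -> [Ty [Base ( [Ty [Base int]] )]]]

5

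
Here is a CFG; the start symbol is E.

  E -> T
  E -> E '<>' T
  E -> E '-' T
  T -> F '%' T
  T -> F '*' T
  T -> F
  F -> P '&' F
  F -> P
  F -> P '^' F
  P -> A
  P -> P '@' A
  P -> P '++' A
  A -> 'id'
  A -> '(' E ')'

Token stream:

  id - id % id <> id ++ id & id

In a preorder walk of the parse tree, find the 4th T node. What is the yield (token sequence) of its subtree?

[E [E [E [T [F [P [A id]]]]] - [T [F [P [A id]]] % [T [F [P [A id]]]]]] <> [T [F [P [P [A id]] ++ [A id]] & [F [P [A id]]]]]]

id ++ id & id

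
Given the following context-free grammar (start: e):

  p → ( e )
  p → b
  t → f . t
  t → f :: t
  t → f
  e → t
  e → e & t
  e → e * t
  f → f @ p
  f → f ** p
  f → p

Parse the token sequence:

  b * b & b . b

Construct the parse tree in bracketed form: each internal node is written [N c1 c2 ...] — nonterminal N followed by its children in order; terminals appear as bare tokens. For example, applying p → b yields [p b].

[e [e [e [t [f [p b]]]] * [t [f [p b]]]] & [t [f [p b]] . [t [f [p b]]]]]

e
e & t
e * t & t
t * t & t
f * t & t
p * t & t
b * t & t
b * f & t
b * p & t
b * b & t
b * b & f . t
b * b & p . t
b * b & b . t
b * b & b . f
b * b & b . p
b * b & b . b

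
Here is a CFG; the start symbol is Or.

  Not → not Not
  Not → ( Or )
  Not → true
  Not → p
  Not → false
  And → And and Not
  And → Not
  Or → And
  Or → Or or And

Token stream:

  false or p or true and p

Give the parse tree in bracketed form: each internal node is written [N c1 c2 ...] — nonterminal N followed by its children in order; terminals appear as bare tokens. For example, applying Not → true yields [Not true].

[Or [Or [Or [And [Not false]]] or [And [Not p]]] or [And [And [Not true]] and [Not p]]]

Or
Or or And
Or or And or And
And or And or And
Not or And or And
false or And or And
false or Not or And
false or p or And
false or p or And and Not
false or p or Not and Not
false or p or true and Not
false or p or true and p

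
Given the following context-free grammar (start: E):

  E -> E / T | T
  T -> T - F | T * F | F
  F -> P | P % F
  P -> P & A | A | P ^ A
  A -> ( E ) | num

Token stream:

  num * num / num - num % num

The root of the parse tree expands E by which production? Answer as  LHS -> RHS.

E -> E / T

[E [E [T [T [F [P [A num]]]] * [F [P [A num]]]]] / [T [T [F [P [A num]]]] - [F [P [A num]] % [F [P [A num]]]]]]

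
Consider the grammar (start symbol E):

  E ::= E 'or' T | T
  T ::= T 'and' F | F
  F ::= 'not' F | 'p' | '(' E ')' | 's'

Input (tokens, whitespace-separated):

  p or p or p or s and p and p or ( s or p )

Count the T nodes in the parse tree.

[E [E [E [E [E [T [F p]]] or [T [F p]]] or [T [F p]]] or [T [T [T [F s]] and [F p]] and [F p]]] or [T [F ( [E [E [T [F s]]] or [T [F p]]] )]]]

9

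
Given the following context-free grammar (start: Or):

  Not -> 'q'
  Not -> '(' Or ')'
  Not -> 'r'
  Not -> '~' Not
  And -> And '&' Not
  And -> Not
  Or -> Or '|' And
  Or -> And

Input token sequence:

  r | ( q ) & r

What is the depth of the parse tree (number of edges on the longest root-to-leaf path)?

[Or [Or [And [Not r]]] | [And [And [Not ( [Or [And [Not q]]] )]] & [Not r]]]

7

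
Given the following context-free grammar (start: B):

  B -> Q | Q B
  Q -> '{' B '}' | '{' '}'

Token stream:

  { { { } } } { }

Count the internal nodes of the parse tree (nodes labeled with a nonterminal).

[B [Q { [B [Q { [B [Q { }]] }]] }] [B [Q { }]]]

8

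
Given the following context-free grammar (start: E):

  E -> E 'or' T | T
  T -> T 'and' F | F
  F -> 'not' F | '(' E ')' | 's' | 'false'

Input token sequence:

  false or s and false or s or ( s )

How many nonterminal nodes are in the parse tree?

17

[E [E [E [E [T [F false]]] or [T [T [F s]] and [F false]]] or [T [F s]]] or [T [F ( [E [T [F s]]] )]]]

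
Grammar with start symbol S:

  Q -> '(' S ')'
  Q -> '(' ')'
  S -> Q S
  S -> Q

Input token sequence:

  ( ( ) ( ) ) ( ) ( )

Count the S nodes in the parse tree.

5

[S [Q ( [S [Q ( )] [S [Q ( )]]] )] [S [Q ( )] [S [Q ( )]]]]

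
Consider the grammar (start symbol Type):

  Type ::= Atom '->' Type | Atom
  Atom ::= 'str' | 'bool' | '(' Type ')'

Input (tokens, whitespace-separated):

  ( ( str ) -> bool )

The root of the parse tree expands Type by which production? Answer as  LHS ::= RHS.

[Type [Atom ( [Type [Atom ( [Type [Atom str]] )] -> [Type [Atom bool]]] )]]

Type ::= Atom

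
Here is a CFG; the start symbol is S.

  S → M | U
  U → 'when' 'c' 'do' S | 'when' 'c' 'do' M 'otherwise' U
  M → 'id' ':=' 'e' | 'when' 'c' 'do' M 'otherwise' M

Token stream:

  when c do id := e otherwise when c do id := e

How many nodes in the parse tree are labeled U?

2

[S [U when c do [M id := e] otherwise [U when c do [S [M id := e]]]]]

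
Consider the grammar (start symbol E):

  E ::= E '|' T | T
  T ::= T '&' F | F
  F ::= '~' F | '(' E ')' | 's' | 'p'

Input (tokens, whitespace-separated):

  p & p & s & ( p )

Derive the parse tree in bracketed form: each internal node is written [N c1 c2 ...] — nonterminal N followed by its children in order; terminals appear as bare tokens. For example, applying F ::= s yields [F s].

[E [T [T [T [T [F p]] & [F p]] & [F s]] & [F ( [E [T [F p]]] )]]]

E
T
T & F
T & F & F
T & F & F & F
F & F & F & F
p & F & F & F
p & p & F & F
p & p & s & F
p & p & s & ( E )
p & p & s & ( T )
p & p & s & ( F )
p & p & s & ( p )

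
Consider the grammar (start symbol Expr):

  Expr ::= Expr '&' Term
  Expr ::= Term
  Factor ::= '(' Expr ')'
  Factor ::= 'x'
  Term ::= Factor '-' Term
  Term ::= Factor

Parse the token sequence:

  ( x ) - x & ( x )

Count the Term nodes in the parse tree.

[Expr [Expr [Term [Factor ( [Expr [Term [Factor x]]] )] - [Term [Factor x]]]] & [Term [Factor ( [Expr [Term [Factor x]]] )]]]

5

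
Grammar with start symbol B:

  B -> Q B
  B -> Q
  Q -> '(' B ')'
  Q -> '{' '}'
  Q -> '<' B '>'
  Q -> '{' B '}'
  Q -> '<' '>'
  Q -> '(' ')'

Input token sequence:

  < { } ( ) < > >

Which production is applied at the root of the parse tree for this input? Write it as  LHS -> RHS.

B -> Q

[B [Q < [B [Q { }] [B [Q ( )] [B [Q < >]]]] >]]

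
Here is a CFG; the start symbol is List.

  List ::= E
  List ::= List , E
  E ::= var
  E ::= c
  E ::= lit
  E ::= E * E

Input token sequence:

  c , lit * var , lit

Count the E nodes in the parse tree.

[List [List [List [E c]] , [E [E lit] * [E var]]] , [E lit]]

5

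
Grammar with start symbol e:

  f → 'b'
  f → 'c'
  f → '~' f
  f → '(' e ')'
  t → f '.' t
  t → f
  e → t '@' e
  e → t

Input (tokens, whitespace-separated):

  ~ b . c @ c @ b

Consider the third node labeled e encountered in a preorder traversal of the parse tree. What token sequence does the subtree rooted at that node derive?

[e [t [f ~ [f b]] . [t [f c]]] @ [e [t [f c]] @ [e [t [f b]]]]]

b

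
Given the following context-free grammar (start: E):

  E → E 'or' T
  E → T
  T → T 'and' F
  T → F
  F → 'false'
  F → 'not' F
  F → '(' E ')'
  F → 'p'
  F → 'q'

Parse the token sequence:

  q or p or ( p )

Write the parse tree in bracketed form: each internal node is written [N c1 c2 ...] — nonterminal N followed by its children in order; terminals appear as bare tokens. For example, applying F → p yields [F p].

E
E or T
E or T or T
T or T or T
F or T or T
q or T or T
q or F or T
q or p or T
q or p or F
q or p or ( E )
q or p or ( T )
q or p or ( F )
q or p or ( p )

[E [E [E [T [F q]]] or [T [F p]]] or [T [F ( [E [T [F p]]] )]]]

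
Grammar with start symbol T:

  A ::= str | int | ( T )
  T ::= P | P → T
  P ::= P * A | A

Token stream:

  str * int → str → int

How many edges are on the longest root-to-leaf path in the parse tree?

5

[T [P [P [A str]] * [A int]] → [T [P [A str]] → [T [P [A int]]]]]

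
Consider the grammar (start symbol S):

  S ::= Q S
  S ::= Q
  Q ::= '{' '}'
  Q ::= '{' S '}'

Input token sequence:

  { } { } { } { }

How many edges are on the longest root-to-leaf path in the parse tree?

[S [Q { }] [S [Q { }] [S [Q { }] [S [Q { }]]]]]

5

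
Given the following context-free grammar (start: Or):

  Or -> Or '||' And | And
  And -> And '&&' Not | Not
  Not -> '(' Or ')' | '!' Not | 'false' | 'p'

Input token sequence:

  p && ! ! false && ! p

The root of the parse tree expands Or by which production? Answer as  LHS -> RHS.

[Or [And [And [And [Not p]] && [Not ! [Not ! [Not false]]]] && [Not ! [Not p]]]]

Or -> And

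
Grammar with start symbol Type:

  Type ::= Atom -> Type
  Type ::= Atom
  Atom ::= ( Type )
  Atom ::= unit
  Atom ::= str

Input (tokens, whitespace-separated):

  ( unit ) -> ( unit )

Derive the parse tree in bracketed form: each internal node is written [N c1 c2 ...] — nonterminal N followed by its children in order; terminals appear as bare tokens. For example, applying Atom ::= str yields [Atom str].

[Type [Atom ( [Type [Atom unit]] )] -> [Type [Atom ( [Type [Atom unit]] )]]]

Type
Atom -> Type
( Type ) -> Type
( Atom ) -> Type
( unit ) -> Type
( unit ) -> Atom
( unit ) -> ( Type )
( unit ) -> ( Atom )
( unit ) -> ( unit )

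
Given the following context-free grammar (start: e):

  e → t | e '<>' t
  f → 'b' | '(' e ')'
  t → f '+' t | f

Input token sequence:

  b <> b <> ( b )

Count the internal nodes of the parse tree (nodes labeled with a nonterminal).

12

[e [e [e [t [f b]]] <> [t [f b]]] <> [t [f ( [e [t [f b]]] )]]]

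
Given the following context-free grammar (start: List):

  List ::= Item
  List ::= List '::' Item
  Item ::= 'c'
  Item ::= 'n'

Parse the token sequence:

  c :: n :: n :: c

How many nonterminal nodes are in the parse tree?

8

[List [List [List [List [Item c]] :: [Item n]] :: [Item n]] :: [Item c]]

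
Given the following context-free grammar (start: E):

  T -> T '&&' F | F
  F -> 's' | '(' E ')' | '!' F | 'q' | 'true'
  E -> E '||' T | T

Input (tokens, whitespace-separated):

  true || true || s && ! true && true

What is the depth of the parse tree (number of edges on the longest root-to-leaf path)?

[E [E [E [T [F true]]] || [T [F true]]] || [T [T [T [F s]] && [F ! [F true]]] && [F true]]]

5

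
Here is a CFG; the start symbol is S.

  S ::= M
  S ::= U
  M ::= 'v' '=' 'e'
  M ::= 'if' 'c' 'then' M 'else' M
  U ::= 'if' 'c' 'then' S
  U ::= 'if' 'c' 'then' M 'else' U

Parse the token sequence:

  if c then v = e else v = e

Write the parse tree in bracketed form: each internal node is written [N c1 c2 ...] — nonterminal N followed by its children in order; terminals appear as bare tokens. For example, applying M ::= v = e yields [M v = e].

[S [M if c then [M v = e] else [M v = e]]]

S
M
if c then M else M
if c then v = e else M
if c then v = e else v = e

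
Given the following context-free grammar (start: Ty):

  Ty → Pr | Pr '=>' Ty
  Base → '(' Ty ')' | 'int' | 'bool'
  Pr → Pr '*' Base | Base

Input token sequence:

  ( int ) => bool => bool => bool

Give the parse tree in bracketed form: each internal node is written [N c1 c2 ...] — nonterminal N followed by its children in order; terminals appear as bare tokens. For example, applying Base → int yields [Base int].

Ty
Pr => Ty
Base => Ty
( Ty ) => Ty
( Pr ) => Ty
( Base ) => Ty
( int ) => Ty
( int ) => Pr => Ty
( int ) => Base => Ty
( int ) => bool => Ty
( int ) => bool => Pr => Ty
( int ) => bool => Base => Ty
( int ) => bool => bool => Ty
( int ) => bool => bool => Pr
( int ) => bool => bool => Base
( int ) => bool => bool => bool

[Ty [Pr [Base ( [Ty [Pr [Base int]]] )]] => [Ty [Pr [Base bool]] => [Ty [Pr [Base bool]] => [Ty [Pr [Base bool]]]]]]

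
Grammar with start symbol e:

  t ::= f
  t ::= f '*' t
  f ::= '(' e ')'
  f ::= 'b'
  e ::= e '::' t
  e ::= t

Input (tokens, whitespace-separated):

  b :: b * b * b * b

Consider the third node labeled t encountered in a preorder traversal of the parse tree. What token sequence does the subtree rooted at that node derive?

b * b * b

[e [e [t [f b]]] :: [t [f b] * [t [f b] * [t [f b] * [t [f b]]]]]]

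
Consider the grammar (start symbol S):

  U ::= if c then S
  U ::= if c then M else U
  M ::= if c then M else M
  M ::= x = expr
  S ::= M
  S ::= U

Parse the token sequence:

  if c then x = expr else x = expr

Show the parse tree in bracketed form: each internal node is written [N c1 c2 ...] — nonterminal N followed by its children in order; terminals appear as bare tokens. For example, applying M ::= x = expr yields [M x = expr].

[S [M if c then [M x = expr] else [M x = expr]]]

S
M
if c then M else M
if c then x = expr else M
if c then x = expr else x = expr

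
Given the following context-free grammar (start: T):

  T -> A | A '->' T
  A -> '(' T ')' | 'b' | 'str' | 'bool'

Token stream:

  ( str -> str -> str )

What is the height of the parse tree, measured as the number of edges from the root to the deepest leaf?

6

[T [A ( [T [A str] -> [T [A str] -> [T [A str]]]] )]]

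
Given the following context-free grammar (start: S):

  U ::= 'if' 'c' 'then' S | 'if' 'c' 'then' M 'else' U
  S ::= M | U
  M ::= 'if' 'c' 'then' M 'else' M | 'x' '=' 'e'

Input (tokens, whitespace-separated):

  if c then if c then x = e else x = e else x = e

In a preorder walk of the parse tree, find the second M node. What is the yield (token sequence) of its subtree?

[S [M if c then [M if c then [M x = e] else [M x = e]] else [M x = e]]]

if c then x = e else x = e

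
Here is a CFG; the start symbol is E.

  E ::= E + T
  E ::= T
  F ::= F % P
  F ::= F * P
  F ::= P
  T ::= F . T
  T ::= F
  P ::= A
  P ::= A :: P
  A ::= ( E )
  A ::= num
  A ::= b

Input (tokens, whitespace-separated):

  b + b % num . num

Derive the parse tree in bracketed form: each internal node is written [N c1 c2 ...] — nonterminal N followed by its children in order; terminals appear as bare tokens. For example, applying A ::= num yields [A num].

[E [E [T [F [P [A b]]]]] + [T [F [F [P [A b]]] % [P [A num]]] . [T [F [P [A num]]]]]]

E
E + T
T + T
F + T
P + T
A + T
b + T
b + F . T
b + F % P . T
b + P % P . T
b + A % P . T
b + b % P . T
b + b % A . T
b + b % num . T
b + b % num . F
b + b % num . P
b + b % num . A
b + b % num . num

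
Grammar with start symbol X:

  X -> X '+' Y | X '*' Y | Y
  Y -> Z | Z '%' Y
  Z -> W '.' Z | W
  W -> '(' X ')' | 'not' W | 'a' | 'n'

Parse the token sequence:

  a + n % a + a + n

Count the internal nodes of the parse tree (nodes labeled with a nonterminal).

19

[X [X [X [X [Y [Z [W a]]]] + [Y [Z [W n]] % [Y [Z [W a]]]]] + [Y [Z [W a]]]] + [Y [Z [W n]]]]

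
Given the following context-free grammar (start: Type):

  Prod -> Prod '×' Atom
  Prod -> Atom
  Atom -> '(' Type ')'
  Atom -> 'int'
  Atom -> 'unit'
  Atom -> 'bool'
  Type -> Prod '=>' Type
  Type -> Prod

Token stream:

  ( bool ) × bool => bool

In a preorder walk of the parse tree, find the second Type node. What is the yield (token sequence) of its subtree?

bool

[Type [Prod [Prod [Atom ( [Type [Prod [Atom bool]]] )]] × [Atom bool]] => [Type [Prod [Atom bool]]]]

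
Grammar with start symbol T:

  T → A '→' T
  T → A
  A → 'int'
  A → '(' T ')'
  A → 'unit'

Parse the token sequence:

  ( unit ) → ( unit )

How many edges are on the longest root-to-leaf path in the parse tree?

[T [A ( [T [A unit]] )] → [T [A ( [T [A unit]] )]]]

5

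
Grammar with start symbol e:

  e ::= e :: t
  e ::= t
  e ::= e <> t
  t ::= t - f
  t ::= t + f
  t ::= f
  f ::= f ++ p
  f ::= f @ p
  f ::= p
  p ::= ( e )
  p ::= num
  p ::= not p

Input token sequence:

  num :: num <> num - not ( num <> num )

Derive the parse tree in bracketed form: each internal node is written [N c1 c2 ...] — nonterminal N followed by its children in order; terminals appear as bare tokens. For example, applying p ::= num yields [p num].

[e [e [e [t [f [p num]]]] :: [t [f [p num]]]] <> [t [t [f [p num]]] - [f [p not [p ( [e [e [t [f [p num]]]] <> [t [f [p num]]]] )]]]]]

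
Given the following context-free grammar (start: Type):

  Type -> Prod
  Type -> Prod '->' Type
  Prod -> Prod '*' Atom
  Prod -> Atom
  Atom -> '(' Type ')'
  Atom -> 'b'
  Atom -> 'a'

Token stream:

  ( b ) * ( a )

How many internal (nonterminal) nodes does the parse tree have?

11

[Type [Prod [Prod [Atom ( [Type [Prod [Atom b]]] )]] * [Atom ( [Type [Prod [Atom a]]] )]]]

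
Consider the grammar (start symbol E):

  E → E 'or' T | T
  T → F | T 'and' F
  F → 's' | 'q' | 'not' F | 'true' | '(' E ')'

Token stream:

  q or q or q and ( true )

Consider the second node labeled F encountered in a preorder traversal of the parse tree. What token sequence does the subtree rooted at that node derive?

q

[E [E [E [T [F q]]] or [T [F q]]] or [T [T [F q]] and [F ( [E [T [F true]]] )]]]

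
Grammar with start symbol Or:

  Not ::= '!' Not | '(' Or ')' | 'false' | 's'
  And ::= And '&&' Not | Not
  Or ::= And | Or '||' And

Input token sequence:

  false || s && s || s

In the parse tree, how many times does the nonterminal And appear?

4

[Or [Or [Or [And [Not false]]] || [And [And [Not s]] && [Not s]]] || [And [Not s]]]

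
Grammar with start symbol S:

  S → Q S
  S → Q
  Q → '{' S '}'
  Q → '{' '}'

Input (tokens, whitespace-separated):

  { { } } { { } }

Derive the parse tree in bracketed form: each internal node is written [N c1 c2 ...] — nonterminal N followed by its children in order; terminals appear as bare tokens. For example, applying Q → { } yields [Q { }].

[S [Q { [S [Q { }]] }] [S [Q { [S [Q { }]] }]]]

S
Q S
{ S } S
{ Q } S
{ { } } S
{ { } } Q
{ { } } { S }
{ { } } { Q }
{ { } } { { } }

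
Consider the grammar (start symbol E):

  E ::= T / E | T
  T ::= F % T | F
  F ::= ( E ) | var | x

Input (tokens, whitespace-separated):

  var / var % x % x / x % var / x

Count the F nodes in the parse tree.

[E [T [F var]] / [E [T [F var] % [T [F x] % [T [F x]]]] / [E [T [F x] % [T [F var]]] / [E [T [F x]]]]]]

7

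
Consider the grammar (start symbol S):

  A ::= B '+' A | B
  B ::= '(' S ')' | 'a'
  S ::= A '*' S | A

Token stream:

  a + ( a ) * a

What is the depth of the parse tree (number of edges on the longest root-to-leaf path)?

[S [A [B a] + [A [B ( [S [A [B a]]] )]]] * [S [A [B a]]]]

7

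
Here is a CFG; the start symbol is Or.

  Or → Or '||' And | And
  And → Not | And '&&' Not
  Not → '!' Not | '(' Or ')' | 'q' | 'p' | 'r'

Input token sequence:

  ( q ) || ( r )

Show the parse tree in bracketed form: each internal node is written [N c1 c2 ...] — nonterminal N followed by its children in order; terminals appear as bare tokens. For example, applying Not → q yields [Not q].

[Or [Or [And [Not ( [Or [And [Not q]]] )]]] || [And [Not ( [Or [And [Not r]]] )]]]

Or
Or || And
And || And
Not || And
( Or ) || And
( And ) || And
( Not ) || And
( q ) || And
( q ) || Not
( q ) || ( Or )
( q ) || ( And )
( q ) || ( Not )
( q ) || ( r )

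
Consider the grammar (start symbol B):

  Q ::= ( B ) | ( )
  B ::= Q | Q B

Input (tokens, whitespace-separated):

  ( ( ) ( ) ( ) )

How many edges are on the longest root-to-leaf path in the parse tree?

[B [Q ( [B [Q ( )] [B [Q ( )] [B [Q ( )]]]] )]]

6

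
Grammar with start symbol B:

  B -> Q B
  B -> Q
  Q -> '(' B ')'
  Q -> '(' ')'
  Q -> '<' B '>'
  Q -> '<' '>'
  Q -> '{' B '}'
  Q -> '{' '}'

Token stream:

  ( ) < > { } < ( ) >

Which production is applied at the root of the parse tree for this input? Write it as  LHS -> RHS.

[B [Q ( )] [B [Q < >] [B [Q { }] [B [Q < [B [Q ( )]] >]]]]]

B -> Q B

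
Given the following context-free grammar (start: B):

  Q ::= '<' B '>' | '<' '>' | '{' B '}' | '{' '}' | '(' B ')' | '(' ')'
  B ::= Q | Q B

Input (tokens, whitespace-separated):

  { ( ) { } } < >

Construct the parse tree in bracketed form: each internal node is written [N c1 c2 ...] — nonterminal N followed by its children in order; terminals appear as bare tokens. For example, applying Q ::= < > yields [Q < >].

[B [Q { [B [Q ( )] [B [Q { }]]] }] [B [Q < >]]]

B
Q B
{ B } B
{ Q B } B
{ ( ) B } B
{ ( ) Q } B
{ ( ) { } } B
{ ( ) { } } Q
{ ( ) { } } < >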